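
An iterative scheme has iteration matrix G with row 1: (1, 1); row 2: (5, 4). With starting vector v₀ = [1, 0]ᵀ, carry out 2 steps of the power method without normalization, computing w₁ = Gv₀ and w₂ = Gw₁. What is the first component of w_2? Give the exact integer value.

6

w1 = Gv₀ = (1·1 + 1·0; 5·1 + 4·0) = (1, 5)
w2 = Gw1 = (1·1 + 1·5; 5·1 + 4·5) = (6, 25)
The requested component of w2 is 6.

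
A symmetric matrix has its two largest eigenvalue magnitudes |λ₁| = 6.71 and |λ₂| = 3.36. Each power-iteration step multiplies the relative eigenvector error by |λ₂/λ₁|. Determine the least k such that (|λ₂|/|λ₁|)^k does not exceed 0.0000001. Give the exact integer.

24

|λ₂/λ₁| = 3.36/6.71 = 0.50075
Need k ≥ ln(0.0000001) / ln(0.50075) = -16.1181 / -0.6917 ≈ 23.304
Smallest integer k satisfying the bound: 24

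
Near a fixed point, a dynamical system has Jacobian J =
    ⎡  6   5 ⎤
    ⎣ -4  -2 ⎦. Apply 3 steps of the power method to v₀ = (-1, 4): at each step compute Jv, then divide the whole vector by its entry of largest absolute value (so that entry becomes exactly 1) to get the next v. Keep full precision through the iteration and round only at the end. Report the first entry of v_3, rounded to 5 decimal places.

-0.90000

Jv0 = (14.000000, -4.000000); divide by 14.000000 → v1 = (1.000000, -0.285714)
Jv1 = (4.571429, -3.428571); divide by 4.571429 → v2 = (1.000000, -0.750000)
Jv2 = (2.250000, -2.500000); divide by -2.500000 → v3 = (-0.900000, 1.000000)
Requested entry of v3: 144/-160 = -0.90000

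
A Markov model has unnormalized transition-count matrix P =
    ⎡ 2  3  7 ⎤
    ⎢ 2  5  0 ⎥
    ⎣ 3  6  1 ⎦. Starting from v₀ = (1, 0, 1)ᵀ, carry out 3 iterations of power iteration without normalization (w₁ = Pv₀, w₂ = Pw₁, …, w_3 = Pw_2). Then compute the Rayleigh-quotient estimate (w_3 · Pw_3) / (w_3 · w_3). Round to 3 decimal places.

w1 = Pv₀ = (2·1 + 3·0 + 7·1; 2·1 + 5·0 + 0·1; 3·1 + 6·0 + 1·1) = (9, 2, 4)
w2 = Pw1 = (2·9 + 3·2 + 7·4; 2·9 + 5·2 + 0·4; 3·9 + 6·2 + 1·4) = (52, 28, 43)
w3 = Pw2 = (489, 244, 367)
Pw3 = (4279, 2198, 3298)
w3·Pw3 = 489·4279 + 244·2198 + 367·3298 = 3839109; w3·w3 = 489·489 + 244·244 + 367·367 = 433346
λ ≈ 3839109/433346 = 8.859

λ ≈ 8.859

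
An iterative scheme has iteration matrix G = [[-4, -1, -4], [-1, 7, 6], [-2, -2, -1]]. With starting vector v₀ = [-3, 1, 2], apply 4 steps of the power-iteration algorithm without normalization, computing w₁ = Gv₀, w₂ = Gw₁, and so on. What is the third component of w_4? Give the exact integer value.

-1978

w1 = Gv₀ = ((-4)·(-3) + (-1)·1 + (-4)·2; (-1)·(-3) + 7·1 + 6·2; (-2)·(-3) + (-2)·1 + (-1)·2) = (3, 22, 2)
w2 = Gw1 = ((-4)·3 + (-1)·22 + (-4)·2; (-1)·3 + 7·22 + 6·2; (-2)·3 + (-2)·22 + (-1)·2) = (-42, 163, -52)
w3 = Gw2 = (213, 871, -190)
w4 = Gw3 = (-963, 4744, -1978)
The requested component of w4 is -1978.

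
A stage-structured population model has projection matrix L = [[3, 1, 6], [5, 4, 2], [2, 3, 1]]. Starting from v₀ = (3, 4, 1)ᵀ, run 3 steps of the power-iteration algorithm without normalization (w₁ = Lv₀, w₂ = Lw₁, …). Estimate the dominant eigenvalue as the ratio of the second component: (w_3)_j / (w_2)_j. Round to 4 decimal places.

w1 = Lv₀ = (3·3 + 1·4 + 6·1; 5·3 + 4·4 + 2·1; 2·3 + 3·4 + 1·1) = (19, 33, 19)
w2 = Lw1 = (3·19 + 1·33 + 6·19; 5·19 + 4·33 + 2·19; 2·19 + 3·33 + 1·19) = (204, 265, 156)
w3 = Lw2 = (1813, 2392, 1359)
Ratio at component: 2392 / 265 = 9.0264

λ ≈ 9.0264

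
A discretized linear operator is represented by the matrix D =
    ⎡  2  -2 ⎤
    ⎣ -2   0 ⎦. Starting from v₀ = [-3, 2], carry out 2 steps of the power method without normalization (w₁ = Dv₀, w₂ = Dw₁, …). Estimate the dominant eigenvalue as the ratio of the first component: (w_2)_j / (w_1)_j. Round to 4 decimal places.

3.2000

w1 = Dv₀ = (2·(-3) + (-2)·2; (-2)·(-3) + 0·2) = (-10, 6)
w2 = Dw1 = (2·(-10) + (-2)·6; (-2)·(-10) + 0·6) = (-32, 20)
Ratio at component: -32 / -10 = 3.2000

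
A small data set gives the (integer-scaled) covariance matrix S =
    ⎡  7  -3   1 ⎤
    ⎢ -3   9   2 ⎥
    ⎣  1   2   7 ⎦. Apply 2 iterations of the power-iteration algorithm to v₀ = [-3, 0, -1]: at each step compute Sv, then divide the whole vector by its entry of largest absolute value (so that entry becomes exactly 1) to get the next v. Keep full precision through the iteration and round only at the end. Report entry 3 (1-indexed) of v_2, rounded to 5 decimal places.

Sv0 = (-22.000000, 7.000000, -10.000000); divide by -22.000000 → v1 = (1.000000, -0.318182, 0.454545)
Sv1 = (8.409091, -4.954545, 3.545455); divide by 8.409091 → v2 = (1.000000, -0.589189, 0.421622)
Requested entry of v2: -78/-185 = 0.42162

0.42162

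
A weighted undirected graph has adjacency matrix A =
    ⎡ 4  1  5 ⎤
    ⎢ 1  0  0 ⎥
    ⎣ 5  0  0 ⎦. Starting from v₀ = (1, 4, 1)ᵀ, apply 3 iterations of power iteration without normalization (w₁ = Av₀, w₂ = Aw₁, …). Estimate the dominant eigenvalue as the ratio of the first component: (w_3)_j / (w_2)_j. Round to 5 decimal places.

8.33333

w1 = Av₀ = (4·1 + 1·4 + 5·1; 1·1 + 0·4 + 0·1; 5·1 + 0·4 + 0·1) = (13, 1, 5)
w2 = Aw1 = (4·13 + 1·1 + 5·5; 1·13 + 0·1 + 0·5; 5·13 + 0·1 + 0·5) = (78, 13, 65)
w3 = Aw2 = (650, 78, 390)
Ratio at component: 650 / 78 = 8.33333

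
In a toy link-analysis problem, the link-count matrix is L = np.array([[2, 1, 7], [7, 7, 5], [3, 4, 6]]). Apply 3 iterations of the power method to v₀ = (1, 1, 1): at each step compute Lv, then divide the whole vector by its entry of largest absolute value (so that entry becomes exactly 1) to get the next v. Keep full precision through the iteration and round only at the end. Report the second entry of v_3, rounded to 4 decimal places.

1.0000

Lv0 = (10.00000, 19.00000, 13.00000); divide by 19.00000 → v1 = (0.52632, 1.00000, 0.68421)
Lv1 = (6.84211, 14.10526, 9.68421); divide by 14.10526 → v2 = (0.48507, 1.00000, 0.68657)
Lv2 = (6.77612, 13.82836, 9.57463); divide by 13.82836 → v3 = (0.49002, 1.00000, 0.69239)
Requested entry of v3: 3706/3706 = 1.0000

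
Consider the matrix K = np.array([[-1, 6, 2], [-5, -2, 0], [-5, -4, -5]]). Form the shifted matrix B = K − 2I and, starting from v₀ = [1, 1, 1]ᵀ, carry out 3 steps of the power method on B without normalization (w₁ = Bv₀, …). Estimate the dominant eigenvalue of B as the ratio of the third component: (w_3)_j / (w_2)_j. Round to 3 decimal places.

μ ≈ -3.252

B = K − 2I has rows (-3, 6, 2); (-5, -4, 0); (-5, -4, -7)
w1 = Bv₀ = ((-3)·1 + 6·1 + 2·1; (-5)·1 + (-4)·1 + 0·1; (-5)·1 + (-4)·1 + (-7)·1) = (5, -9, -16)
w2 = Bw1 = ((-3)·5 + 6·(-9) + 2·(-16); (-5)·5 + (-4)·(-9) + 0·(-16); (-5)·5 + (-4)·(-9) + (-7)·(-16)) = (-101, 11, 123)
w3 = Bw2 = (615, 461, -400)
Ratio: -400/123 = -3.252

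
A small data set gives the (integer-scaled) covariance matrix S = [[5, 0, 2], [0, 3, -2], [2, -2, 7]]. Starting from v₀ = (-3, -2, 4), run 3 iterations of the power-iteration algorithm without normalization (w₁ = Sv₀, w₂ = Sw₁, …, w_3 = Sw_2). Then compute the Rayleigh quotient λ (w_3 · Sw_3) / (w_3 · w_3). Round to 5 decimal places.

λ ≈ 8.57219

w1 = Sv₀ = (-7, -14, 26)
w2 = Sw1 = (17, -94, 196)
w3 = Sw2 = (477, -674, 1594)
Sw3 = (5573, -5210, 13460)
w3·Sw3 = 477·5573 + (-674)·(-5210) + 1594·13460 = 27625101; w3·w3 = 477·477 + (-674)·(-674) + 1594·1594 = 3222641
λ ≈ 27625101/3222641 = 8.57219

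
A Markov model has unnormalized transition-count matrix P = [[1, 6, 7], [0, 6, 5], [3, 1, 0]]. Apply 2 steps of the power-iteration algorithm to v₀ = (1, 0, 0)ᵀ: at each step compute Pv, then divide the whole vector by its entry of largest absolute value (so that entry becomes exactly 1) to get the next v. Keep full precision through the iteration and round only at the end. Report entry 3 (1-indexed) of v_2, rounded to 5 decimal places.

0.13636

Pv0 = (1.000000, 0.000000, 3.000000); divide by 3.000000 → v1 = (0.333333, 0.000000, 1.000000)
Pv1 = (7.333333, 5.000000, 1.000000); divide by 7.333333 → v2 = (1.000000, 0.681818, 0.136364)
Requested entry of v2: 3/22 = 0.13636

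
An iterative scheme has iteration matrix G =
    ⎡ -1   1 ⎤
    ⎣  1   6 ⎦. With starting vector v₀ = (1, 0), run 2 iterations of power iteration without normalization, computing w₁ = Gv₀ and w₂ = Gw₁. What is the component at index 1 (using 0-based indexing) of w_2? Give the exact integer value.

w1 = Gv₀ = (-1, 1)
w2 = Gw1 = (2, 5)
The requested component of w2 is 5.

5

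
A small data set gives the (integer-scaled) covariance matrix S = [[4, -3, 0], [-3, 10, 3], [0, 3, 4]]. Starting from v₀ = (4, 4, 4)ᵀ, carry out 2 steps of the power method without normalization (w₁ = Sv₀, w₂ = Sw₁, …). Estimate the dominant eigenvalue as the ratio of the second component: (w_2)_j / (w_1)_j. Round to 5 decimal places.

w1 = Sv₀ = (4·4 + (-3)·4 + 0·4; (-3)·4 + 10·4 + 3·4; 0·4 + 3·4 + 4·4) = (4, 40, 28)
w2 = Sw1 = (4·4 + (-3)·40 + 0·28; (-3)·4 + 10·40 + 3·28; 0·4 + 3·40 + 4·28) = (-104, 472, 232)
Ratio at component: 472 / 40 = 11.80000

λ ≈ 11.80000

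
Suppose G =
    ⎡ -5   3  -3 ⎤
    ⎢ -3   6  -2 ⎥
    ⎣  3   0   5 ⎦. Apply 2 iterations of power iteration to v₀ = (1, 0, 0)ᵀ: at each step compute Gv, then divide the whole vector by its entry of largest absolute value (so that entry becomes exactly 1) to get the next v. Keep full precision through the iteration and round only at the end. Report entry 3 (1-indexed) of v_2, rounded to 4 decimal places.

Gv0 = (-5.00000, -3.00000, 3.00000); divide by -5.00000 → v1 = (1.00000, 0.60000, -0.60000)
Gv1 = (-1.40000, 1.80000, 0.00000); divide by 1.80000 → v2 = (-0.77778, 1.00000, 0.00000)
Requested entry of v2: 0/-9 = 0.0000

0.0000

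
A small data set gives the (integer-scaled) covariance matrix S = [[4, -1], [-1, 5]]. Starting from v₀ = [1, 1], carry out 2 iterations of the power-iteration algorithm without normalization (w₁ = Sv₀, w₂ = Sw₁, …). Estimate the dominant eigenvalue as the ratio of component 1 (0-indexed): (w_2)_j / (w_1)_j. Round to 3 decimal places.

4.250

w1 = Sv₀ = (3, 4)
w2 = Sw1 = (8, 17)
Ratio at component: 17 / 4 = 4.250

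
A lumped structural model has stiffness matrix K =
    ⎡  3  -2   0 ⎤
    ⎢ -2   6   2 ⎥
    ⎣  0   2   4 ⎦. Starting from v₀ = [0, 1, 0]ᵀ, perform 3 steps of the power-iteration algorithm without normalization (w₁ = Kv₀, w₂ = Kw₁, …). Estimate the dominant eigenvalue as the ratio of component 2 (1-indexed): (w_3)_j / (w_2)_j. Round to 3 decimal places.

w1 = Kv₀ = (3·0 + (-2)·1 + 0·0; (-2)·0 + 6·1 + 2·0; 0·0 + 2·1 + 4·0) = (-2, 6, 2)
w2 = Kw1 = (3·(-2) + (-2)·6 + 0·2; (-2)·(-2) + 6·6 + 2·2; 0·(-2) + 2·6 + 4·2) = (-18, 44, 20)
w3 = Kw2 = (-142, 340, 168)
Ratio at component: 340 / 44 = 7.727

7.727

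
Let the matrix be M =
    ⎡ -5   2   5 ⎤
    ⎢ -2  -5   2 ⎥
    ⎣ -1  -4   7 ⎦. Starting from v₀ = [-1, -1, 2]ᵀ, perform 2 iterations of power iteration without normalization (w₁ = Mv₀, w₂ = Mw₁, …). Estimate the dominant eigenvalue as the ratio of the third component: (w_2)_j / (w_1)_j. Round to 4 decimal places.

w1 = Mv₀ = (13, 11, 19)
w2 = Mw1 = (52, -43, 76)
Ratio at component: 76 / 19 = 4.0000

λ ≈ 4.0000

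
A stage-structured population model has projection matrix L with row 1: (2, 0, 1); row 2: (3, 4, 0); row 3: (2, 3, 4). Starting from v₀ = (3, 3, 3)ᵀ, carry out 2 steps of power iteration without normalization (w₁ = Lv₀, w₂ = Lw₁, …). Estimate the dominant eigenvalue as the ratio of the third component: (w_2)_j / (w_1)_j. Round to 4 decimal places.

w1 = Lv₀ = (2·3 + 0·3 + 1·3; 3·3 + 4·3 + 0·3; 2·3 + 3·3 + 4·3) = (9, 21, 27)
w2 = Lw1 = (2·9 + 0·21 + 1·27; 3·9 + 4·21 + 0·27; 2·9 + 3·21 + 4·27) = (45, 111, 189)
Ratio at component: 189 / 27 = 7.0000

7.0000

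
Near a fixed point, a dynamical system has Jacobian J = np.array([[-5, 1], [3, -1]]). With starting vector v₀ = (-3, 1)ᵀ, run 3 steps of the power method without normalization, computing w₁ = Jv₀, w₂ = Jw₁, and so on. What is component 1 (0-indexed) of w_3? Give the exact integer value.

w1 = Jv₀ = ((-5)·(-3) + 1·1; 3·(-3) + (-1)·1) = (16, -10)
w2 = Jw1 = ((-5)·16 + 1·(-10); 3·16 + (-1)·(-10)) = (-90, 58)
w3 = Jw2 = (508, -328)
The requested component of w3 is -328.

-328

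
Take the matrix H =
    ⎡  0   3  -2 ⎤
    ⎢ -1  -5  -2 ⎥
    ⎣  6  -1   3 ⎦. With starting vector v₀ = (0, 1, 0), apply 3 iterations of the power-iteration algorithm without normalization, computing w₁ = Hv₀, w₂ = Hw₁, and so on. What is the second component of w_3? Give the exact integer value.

w1 = Hv₀ = (3, -5, -1)
w2 = Hw1 = (-13, 24, 20)
w3 = Hw2 = (32, -147, -42)
The requested component of w3 is -147.

-147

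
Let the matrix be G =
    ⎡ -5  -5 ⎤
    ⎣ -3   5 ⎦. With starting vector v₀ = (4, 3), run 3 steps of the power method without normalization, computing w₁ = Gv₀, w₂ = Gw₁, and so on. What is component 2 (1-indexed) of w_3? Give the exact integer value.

w1 = Gv₀ = ((-5)·4 + (-5)·3; (-3)·4 + 5·3) = (-35, 3)
w2 = Gw1 = ((-5)·(-35) + (-5)·3; (-3)·(-35) + 5·3) = (160, 120)
w3 = Gw2 = (-1400, 120)
The requested component of w3 is 120.

120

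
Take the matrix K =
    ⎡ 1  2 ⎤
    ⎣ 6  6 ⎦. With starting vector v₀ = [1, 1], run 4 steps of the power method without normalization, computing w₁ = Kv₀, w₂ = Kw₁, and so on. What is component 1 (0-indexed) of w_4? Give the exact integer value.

5454

w1 = Kv₀ = (1·1 + 2·1; 6·1 + 6·1) = (3, 12)
w2 = Kw1 = (1·3 + 2·12; 6·3 + 6·12) = (27, 90)
w3 = Kw2 = (207, 702)
w4 = Kw3 = (1611, 5454)
The requested component of w4 is 5454.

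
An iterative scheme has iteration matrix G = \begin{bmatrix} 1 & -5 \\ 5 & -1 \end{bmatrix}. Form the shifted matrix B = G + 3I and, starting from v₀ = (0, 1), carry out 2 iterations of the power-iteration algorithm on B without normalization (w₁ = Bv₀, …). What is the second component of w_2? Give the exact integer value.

B = G + 3I has rows (4, -5); (5, 2)
w1 = Bv₀ = (4·0 + (-5)·1; 5·0 + 2·1) = (-5, 2)
w2 = Bw1 = (4·(-5) + (-5)·2; 5·(-5) + 2·2) = (-30, -21)
Requested component of w2: -21

-21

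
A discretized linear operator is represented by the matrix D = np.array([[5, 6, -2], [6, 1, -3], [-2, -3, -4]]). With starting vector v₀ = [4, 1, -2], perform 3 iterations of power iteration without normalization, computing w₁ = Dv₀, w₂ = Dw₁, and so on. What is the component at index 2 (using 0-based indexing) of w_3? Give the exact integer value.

-780

w1 = Dv₀ = (30, 31, -3)
w2 = Dw1 = (342, 220, -141)
w3 = Dw2 = (3312, 2695, -780)
The requested component of w3 is -780.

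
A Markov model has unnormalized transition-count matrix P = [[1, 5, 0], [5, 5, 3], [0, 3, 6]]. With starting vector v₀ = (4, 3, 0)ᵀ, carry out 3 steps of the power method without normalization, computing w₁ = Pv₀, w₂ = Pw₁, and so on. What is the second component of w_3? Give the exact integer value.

2932

w1 = Pv₀ = (1·4 + 5·3 + 0·0; 5·4 + 5·3 + 3·0; 0·4 + 3·3 + 6·0) = (19, 35, 9)
w2 = Pw1 = (1·19 + 5·35 + 0·9; 5·19 + 5·35 + 3·9; 0·19 + 3·35 + 6·9) = (194, 297, 159)
w3 = Pw2 = (1679, 2932, 1845)
The requested component of w3 is 2932.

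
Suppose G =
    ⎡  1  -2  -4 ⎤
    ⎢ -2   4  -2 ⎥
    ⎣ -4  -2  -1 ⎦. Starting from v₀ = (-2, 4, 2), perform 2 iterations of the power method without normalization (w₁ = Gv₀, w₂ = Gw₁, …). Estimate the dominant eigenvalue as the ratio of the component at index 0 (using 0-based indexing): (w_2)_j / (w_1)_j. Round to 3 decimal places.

w1 = Gv₀ = (1·(-2) + (-2)·4 + (-4)·2; (-2)·(-2) + 4·4 + (-2)·2; (-4)·(-2) + (-2)·4 + (-1)·2) = (-18, 16, -2)
w2 = Gw1 = (1·(-18) + (-2)·16 + (-4)·(-2); (-2)·(-18) + 4·16 + (-2)·(-2); (-4)·(-18) + (-2)·16 + (-1)·(-2)) = (-42, 104, 42)
Ratio at component: -42 / -18 = 2.333

λ ≈ 2.333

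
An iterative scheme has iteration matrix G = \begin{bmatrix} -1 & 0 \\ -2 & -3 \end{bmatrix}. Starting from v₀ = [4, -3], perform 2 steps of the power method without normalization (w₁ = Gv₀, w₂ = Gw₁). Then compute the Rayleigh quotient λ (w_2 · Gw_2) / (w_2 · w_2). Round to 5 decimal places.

w1 = Gv₀ = (-4, 1)
w2 = Gw1 = (4, 5)
Gw2 = (-4, -23)
w2·Gw2 = 4·(-4) + 5·(-23) = -131; w2·w2 = 4·4 + 5·5 = 41
λ ≈ -131/41 = -3.19512

-3.19512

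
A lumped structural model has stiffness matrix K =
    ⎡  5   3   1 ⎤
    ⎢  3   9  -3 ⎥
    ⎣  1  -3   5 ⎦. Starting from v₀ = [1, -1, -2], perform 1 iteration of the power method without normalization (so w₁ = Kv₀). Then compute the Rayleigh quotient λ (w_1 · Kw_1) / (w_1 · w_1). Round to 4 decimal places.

w1 = Kv₀ = (5·1 + 3·(-1) + 1·(-2); 3·1 + 9·(-1) + (-3)·(-2); 1·1 + (-3)·(-1) + 5·(-2)) = (0, 0, -6)
Kw1 = (-6, 18, -30)
w1·Kw1 = 0·(-6) + 0·18 + (-6)·(-30) = 180; w1·w1 = 0·0 + 0·0 + (-6)·(-6) = 36
λ ≈ 180/36 = 5.0000

λ ≈ 5.0000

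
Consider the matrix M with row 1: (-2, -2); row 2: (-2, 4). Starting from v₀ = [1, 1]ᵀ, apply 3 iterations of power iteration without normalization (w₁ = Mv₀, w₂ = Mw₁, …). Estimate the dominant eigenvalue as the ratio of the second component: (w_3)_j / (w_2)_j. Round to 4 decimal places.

λ ≈ 3.5000

w1 = Mv₀ = ((-2)·1 + (-2)·1; (-2)·1 + 4·1) = (-4, 2)
w2 = Mw1 = ((-2)·(-4) + (-2)·2; (-2)·(-4) + 4·2) = (4, 16)
w3 = Mw2 = (-40, 56)
Ratio at component: 56 / 16 = 3.5000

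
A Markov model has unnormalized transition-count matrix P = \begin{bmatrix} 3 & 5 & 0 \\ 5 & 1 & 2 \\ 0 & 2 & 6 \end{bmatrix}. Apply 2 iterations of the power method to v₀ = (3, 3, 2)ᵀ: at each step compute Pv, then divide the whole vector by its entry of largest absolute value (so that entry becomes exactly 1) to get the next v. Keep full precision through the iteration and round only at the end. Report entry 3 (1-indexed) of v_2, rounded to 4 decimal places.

Pv0 = (24.00000, 22.00000, 18.00000); divide by 24.00000 → v1 = (1.00000, 0.91667, 0.75000)
Pv1 = (7.58333, 7.41667, 6.33333); divide by 7.58333 → v2 = (1.00000, 0.97802, 0.83516)
Requested entry of v2: 152/182 = 0.8352

0.8352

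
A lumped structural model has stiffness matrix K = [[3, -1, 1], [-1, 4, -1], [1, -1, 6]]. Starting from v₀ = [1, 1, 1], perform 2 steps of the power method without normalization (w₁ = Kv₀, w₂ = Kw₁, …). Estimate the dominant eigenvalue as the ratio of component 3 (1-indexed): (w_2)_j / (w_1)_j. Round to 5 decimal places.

6.16667

w1 = Kv₀ = (3, 2, 6)
w2 = Kw1 = (13, -1, 37)
Ratio at component: 37 / 6 = 6.16667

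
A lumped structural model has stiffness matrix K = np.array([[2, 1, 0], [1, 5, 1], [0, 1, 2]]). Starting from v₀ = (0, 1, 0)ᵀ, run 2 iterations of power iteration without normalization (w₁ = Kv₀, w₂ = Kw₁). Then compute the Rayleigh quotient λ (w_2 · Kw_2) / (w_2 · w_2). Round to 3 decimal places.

w1 = Kv₀ = (1, 5, 1)
w2 = Kw1 = (7, 27, 7)
Kw2 = (41, 149, 41)
w2·Kw2 = 7·41 + 27·149 + 7·41 = 4597; w2·w2 = 7·7 + 27·27 + 7·7 = 827
λ ≈ 4597/827 = 5.559

λ ≈ 5.559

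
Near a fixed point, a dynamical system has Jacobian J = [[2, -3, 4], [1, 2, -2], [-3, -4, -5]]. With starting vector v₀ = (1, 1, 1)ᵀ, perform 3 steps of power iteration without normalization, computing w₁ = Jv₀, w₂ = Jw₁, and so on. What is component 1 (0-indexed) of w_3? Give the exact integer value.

w1 = Jv₀ = (2·1 + (-3)·1 + 4·1; 1·1 + 2·1 + (-2)·1; (-3)·1 + (-4)·1 + (-5)·1) = (3, 1, -12)
w2 = Jw1 = (2·3 + (-3)·1 + 4·(-12); 1·3 + 2·1 + (-2)·(-12); (-3)·3 + (-4)·1 + (-5)·(-12)) = (-45, 29, 47)
w3 = Jw2 = (11, -81, -216)
The requested component of w3 is -81.

-81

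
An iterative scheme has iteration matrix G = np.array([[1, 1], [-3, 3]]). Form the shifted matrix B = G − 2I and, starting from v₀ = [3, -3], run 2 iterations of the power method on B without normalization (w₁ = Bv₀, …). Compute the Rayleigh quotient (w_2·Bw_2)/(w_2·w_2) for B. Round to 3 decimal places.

μ ≈ 1.000

B = G − 2I has rows (-1, 1); (-3, 1)
w1 = Bv₀ = ((-1)·3 + 1·(-3); (-3)·3 + 1·(-3)) = (-6, -12)
w2 = Bw1 = ((-1)·(-6) + 1·(-12); (-3)·(-6) + 1·(-12)) = (-6, 6)
Bw2 = (12, 24)
w2·Bw2 = 72; w2·w2 = 72; μ ≈ 72/72 = 1.000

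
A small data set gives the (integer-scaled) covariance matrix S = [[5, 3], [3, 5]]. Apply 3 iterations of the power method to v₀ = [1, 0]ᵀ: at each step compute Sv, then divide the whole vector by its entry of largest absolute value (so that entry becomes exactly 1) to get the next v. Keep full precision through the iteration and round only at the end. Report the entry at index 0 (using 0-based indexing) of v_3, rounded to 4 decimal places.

Sv0 = (5.00000, 3.00000); divide by 5.00000 → v1 = (1.00000, 0.60000)
Sv1 = (6.80000, 6.00000); divide by 6.80000 → v2 = (1.00000, 0.88235)
Sv2 = (7.64706, 7.41176); divide by 7.64706 → v3 = (1.00000, 0.96923)
Requested entry of v3: 260/260 = 1.0000

1.0000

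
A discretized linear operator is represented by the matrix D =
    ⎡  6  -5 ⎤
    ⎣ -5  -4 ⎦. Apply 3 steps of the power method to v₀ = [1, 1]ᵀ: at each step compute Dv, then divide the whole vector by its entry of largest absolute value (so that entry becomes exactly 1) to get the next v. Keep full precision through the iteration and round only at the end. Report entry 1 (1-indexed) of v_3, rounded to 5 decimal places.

-0.39842

Dv0 = (1.000000, -9.000000); divide by -9.000000 → v1 = (-0.111111, 1.000000)
Dv1 = (-5.666667, -3.444444); divide by -5.666667 → v2 = (1.000000, 0.607843)
Dv2 = (2.960784, -7.431373); divide by -7.431373 → v3 = (-0.398417, 1.000000)
Requested entry of v3: 151/-379 = -0.39842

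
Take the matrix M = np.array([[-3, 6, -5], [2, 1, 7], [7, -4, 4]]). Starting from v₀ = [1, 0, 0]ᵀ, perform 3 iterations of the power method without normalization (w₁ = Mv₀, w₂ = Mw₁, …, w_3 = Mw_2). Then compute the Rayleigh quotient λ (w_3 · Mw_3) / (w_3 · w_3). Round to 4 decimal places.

λ ≈ -0.8059

w1 = Mv₀ = ((-3)·1 + 6·0 + (-5)·0; 2·1 + 1·0 + 7·0; 7·1 + (-4)·0 + 4·0) = (-3, 2, 7)
w2 = Mw1 = ((-3)·(-3) + 6·2 + (-5)·7; 2·(-3) + 1·2 + 7·7; 7·(-3) + (-4)·2 + 4·7) = (-14, 45, -1)
w3 = Mw2 = (317, 10, -282)
Mw3 = (519, -1330, 1051)
w3·Mw3 = 317·519 + 10·(-1330) + (-282)·1051 = -145159; w3·w3 = 317·317 + 10·10 + (-282)·(-282) = 180113
λ ≈ -145159/180113 = -0.8059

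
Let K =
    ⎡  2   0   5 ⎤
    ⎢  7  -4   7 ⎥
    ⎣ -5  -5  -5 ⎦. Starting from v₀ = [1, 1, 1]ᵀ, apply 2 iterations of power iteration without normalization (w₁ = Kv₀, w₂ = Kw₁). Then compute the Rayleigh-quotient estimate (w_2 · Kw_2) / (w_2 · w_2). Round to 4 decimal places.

w1 = Kv₀ = (7, 10, -15)
w2 = Kw1 = (-61, -96, -10)
Kw2 = (-172, -113, 835)
w2·Kw2 = (-61)·(-172) + (-96)·(-113) + (-10)·835 = 12990; w2·w2 = (-61)·(-61) + (-96)·(-96) + (-10)·(-10) = 13037
λ ≈ 12990/13037 = 0.9964

λ ≈ 0.9964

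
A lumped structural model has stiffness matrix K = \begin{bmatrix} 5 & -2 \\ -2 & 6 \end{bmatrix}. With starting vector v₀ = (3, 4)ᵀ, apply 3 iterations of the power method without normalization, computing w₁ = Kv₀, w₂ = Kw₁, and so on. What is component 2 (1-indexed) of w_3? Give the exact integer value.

566

w1 = Kv₀ = (7, 18)
w2 = Kw1 = (-1, 94)
w3 = Kw2 = (-193, 566)
The requested component of w3 is 566.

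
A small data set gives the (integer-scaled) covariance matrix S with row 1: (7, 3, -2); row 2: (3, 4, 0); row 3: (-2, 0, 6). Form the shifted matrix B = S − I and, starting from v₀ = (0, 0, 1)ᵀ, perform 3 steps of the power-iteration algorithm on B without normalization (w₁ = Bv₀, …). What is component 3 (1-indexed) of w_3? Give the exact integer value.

189

B = S − I has rows (6, 3, -2); (3, 3, 0); (-2, 0, 5)
w1 = Bv₀ = (-2, 0, 5)
w2 = Bw1 = (-22, -6, 29)
w3 = Bw2 = (-208, -84, 189)
Requested component of w3: 189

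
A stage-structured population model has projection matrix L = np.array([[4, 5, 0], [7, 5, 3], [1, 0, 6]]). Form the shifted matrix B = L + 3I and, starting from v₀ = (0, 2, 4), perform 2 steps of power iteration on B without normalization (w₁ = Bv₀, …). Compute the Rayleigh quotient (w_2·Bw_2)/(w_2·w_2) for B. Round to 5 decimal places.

B = L + 3I has rows (7, 5, 0); (7, 8, 3); (1, 0, 9)
w1 = Bv₀ = (7·0 + 5·2 + 0·4; 7·0 + 8·2 + 3·4; 1·0 + 0·2 + 9·4) = (10, 28, 36)
w2 = Bw1 = (7·10 + 5·28 + 0·36; 7·10 + 8·28 + 3·36; 1·10 + 0·28 + 9·36) = (210, 402, 334)
Bw2 = (3480, 5688, 3216)
w2·Bw2 = 4091520; w2·w2 = 317260; μ ≈ 4091520/317260 = 12.89643

12.89643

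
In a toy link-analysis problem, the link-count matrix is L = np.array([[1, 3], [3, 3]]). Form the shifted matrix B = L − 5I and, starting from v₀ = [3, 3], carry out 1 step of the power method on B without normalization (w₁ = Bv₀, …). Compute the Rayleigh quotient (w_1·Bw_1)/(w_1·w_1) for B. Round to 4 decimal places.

B = L − 5I has rows (-4, 3); (3, -2)
w1 = Bv₀ = (-3, 3)
Bw1 = (21, -15)
w1·Bw1 = -108; w1·w1 = 18; μ ≈ -108/18 = -6.0000

μ ≈ -6.0000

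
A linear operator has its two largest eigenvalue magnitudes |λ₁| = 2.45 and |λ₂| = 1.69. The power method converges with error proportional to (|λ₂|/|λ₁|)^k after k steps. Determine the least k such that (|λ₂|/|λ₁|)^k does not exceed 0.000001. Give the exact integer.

|λ₂/λ₁| = 1.69/2.45 = 0.68980
Need k ≥ ln(0.000001) / ln(0.68980) = -13.8155 / -0.3714 ≈ 37.203
Smallest integer k satisfying the bound: 38

38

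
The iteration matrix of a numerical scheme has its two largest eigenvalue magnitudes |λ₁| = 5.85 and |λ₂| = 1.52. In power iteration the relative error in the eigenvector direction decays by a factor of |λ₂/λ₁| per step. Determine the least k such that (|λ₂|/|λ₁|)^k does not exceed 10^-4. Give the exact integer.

|λ₂/λ₁| = 1.52/5.85 = 0.25983
Need k ≥ ln(10^-4) / ln(0.25983) = -9.2103 / -1.3477 ≈ 6.834
Smallest integer k satisfying the bound: 7

7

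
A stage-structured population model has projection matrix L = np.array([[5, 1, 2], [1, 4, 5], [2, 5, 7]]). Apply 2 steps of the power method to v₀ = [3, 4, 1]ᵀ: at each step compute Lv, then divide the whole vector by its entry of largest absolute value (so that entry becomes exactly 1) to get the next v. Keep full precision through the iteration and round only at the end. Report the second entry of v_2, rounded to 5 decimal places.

Lv0 = (21.000000, 24.000000, 33.000000); divide by 33.000000 → v1 = (0.636364, 0.727273, 1.000000)
Lv1 = (5.909091, 8.545455, 11.909091); divide by 11.909091 → v2 = (0.496183, 0.717557, 1.000000)
Requested entry of v2: 282/393 = 0.71756

0.71756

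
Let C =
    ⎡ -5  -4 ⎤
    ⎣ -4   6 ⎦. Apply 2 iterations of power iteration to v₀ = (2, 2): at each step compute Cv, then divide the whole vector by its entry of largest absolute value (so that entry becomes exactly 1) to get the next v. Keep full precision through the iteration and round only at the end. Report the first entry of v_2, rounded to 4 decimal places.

Cv0 = (-18.00000, 4.00000); divide by -18.00000 → v1 = (1.00000, -0.22222)
Cv1 = (-4.11111, -5.33333); divide by -5.33333 → v2 = (0.77083, 1.00000)
Requested entry of v2: 74/96 = 0.7708

0.7708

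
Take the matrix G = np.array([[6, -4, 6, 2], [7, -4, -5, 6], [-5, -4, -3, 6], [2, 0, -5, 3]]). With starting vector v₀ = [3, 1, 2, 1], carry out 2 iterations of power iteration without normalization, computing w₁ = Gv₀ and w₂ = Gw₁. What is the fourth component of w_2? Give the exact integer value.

148

w1 = Gv₀ = (6·3 + (-4)·1 + 6·2 + 2·1; 7·3 + (-4)·1 + (-5)·2 + 6·1; (-5)·3 + (-4)·1 + (-3)·2 + 6·1; 2·3 + 0·1 + (-5)·2 + 3·1) = (28, 13, -19, -1)
w2 = Gw1 = (6·28 + (-4)·13 + 6·(-19) + 2·(-1); 7·28 + (-4)·13 + (-5)·(-19) + 6·(-1); (-5)·28 + (-4)·13 + (-3)·(-19) + 6·(-1); 2·28 + 0·13 + (-5)·(-19) + 3·(-1)) = (0, 233, -141, 148)
The requested component of w2 is 148.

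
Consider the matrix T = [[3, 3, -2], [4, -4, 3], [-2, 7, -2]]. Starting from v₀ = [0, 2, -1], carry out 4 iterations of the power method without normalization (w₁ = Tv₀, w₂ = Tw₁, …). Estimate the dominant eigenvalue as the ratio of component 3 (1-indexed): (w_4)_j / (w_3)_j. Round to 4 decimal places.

-8.8692

w1 = Tv₀ = (3·0 + 3·2 + (-2)·(-1); 4·0 + (-4)·2 + 3·(-1); (-2)·0 + 7·2 + (-2)·(-1)) = (8, -11, 16)
w2 = Tw1 = (3·8 + 3·(-11) + (-2)·16; 4·8 + (-4)·(-11) + 3·16; (-2)·8 + 7·(-11) + (-2)·16) = (-41, 124, -125)
w3 = Tw2 = (499, -1035, 1200)
w4 = Tw3 = (-4008, 9736, -10643)
Ratio at component: -10643 / 1200 = -8.8692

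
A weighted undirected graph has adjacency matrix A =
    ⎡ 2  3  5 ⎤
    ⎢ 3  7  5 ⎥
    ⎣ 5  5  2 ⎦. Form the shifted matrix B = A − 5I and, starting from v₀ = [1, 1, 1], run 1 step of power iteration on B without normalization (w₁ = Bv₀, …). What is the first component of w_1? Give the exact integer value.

5

B = A − 5I has rows (-3, 3, 5); (3, 2, 5); (5, 5, -3)
w1 = Bv₀ = (5, 10, 7)
Requested component of w1: 5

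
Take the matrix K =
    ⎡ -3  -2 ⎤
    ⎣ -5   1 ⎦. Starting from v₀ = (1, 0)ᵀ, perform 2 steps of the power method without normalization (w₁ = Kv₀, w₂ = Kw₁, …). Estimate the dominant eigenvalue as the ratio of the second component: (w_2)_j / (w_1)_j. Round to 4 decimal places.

λ ≈ -2.0000

w1 = Kv₀ = ((-3)·1 + (-2)·0; (-5)·1 + 1·0) = (-3, -5)
w2 = Kw1 = ((-3)·(-3) + (-2)·(-5); (-5)·(-3) + 1·(-5)) = (19, 10)
Ratio at component: 10 / -5 = -2.0000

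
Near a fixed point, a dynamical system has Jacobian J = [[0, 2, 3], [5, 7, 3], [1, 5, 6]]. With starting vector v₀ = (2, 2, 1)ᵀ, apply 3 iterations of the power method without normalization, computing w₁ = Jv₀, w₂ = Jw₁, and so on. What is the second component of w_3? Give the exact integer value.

w1 = Jv₀ = (7, 27, 18)
w2 = Jw1 = (108, 278, 250)
w3 = Jw2 = (1306, 3236, 2998)
The requested component of w3 is 3236.

3236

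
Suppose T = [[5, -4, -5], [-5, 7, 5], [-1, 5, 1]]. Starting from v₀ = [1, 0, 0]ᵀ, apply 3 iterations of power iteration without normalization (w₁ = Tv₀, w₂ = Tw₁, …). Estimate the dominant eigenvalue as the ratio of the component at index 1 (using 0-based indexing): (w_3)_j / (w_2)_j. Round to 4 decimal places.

w1 = Tv₀ = (5·1 + (-4)·0 + (-5)·0; (-5)·1 + 7·0 + 5·0; (-1)·1 + 5·0 + 1·0) = (5, -5, -1)
w2 = Tw1 = (5·5 + (-4)·(-5) + (-5)·(-1); (-5)·5 + 7·(-5) + 5·(-1); (-1)·5 + 5·(-5) + 1·(-1)) = (50, -65, -31)
w3 = Tw2 = (665, -860, -406)
Ratio at component: -860 / -65 = 13.2308

λ ≈ 13.2308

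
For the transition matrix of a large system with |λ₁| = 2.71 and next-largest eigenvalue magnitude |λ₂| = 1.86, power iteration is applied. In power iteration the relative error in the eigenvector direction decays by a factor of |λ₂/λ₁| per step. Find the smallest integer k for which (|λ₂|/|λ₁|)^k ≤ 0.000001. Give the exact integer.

|λ₂/λ₁| = 1.86/2.71 = 0.68635
Need k ≥ ln(0.000001) / ln(0.68635) = -13.8155 / -0.3764 ≈ 36.707
Smallest integer k satisfying the bound: 37

37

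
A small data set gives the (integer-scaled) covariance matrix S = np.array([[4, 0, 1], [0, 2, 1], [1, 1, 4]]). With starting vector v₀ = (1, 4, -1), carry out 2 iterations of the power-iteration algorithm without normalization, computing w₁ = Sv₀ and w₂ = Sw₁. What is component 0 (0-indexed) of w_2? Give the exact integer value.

13

w1 = Sv₀ = (4·1 + 0·4 + 1·(-1); 0·1 + 2·4 + 1·(-1); 1·1 + 1·4 + 4·(-1)) = (3, 7, 1)
w2 = Sw1 = (4·3 + 0·7 + 1·1; 0·3 + 2·7 + 1·1; 1·3 + 1·7 + 4·1) = (13, 15, 14)
The requested component of w2 is 13.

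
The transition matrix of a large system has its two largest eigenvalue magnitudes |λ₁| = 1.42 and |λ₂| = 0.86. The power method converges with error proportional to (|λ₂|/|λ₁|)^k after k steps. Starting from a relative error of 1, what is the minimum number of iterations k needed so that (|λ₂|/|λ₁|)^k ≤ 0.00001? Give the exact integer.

|λ₂/λ₁| = 0.86/1.42 = 0.60563
Need k ≥ ln(0.00001) / ln(0.60563) = -11.5129 / -0.5015 ≈ 22.958
Smallest integer k satisfying the bound: 23

23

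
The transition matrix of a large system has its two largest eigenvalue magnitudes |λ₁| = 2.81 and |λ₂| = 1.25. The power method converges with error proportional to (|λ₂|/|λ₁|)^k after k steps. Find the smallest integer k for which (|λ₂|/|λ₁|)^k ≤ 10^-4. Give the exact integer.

12

|λ₂/λ₁| = 1.25/2.81 = 0.44484
Need k ≥ ln(10^-4) / ln(0.44484) = -9.2103 / -0.8100 ≈ 11.370
Smallest integer k satisfying the bound: 12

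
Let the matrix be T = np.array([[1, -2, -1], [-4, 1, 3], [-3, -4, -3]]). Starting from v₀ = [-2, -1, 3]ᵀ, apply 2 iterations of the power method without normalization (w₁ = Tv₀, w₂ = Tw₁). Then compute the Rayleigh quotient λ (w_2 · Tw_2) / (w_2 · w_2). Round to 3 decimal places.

w1 = Tv₀ = (1·(-2) + (-2)·(-1) + (-1)·3; (-4)·(-2) + 1·(-1) + 3·3; (-3)·(-2) + (-4)·(-1) + (-3)·3) = (-3, 16, 1)
w2 = Tw1 = (1·(-3) + (-2)·16 + (-1)·1; (-4)·(-3) + 1·16 + 3·1; (-3)·(-3) + (-4)·16 + (-3)·1) = (-36, 31, -58)
Tw2 = (-40, 1, 158)
w2·Tw2 = (-36)·(-40) + 31·1 + (-58)·158 = -7693; w2·w2 = (-36)·(-36) + 31·31 + (-58)·(-58) = 5621
λ ≈ -7693/5621 = -1.369

λ ≈ -1.369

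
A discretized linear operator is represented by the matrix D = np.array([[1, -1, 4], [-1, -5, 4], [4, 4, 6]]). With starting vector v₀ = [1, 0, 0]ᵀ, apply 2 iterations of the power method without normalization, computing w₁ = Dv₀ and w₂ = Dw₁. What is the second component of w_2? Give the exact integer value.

20

w1 = Dv₀ = (1, -1, 4)
w2 = Dw1 = (18, 20, 24)
The requested component of w2 is 20.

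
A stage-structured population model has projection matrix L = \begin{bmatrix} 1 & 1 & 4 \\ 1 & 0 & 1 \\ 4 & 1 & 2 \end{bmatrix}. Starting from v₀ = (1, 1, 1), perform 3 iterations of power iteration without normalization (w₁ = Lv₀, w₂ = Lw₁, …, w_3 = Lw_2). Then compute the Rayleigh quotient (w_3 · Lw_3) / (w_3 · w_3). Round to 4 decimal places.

w1 = Lv₀ = (1·1 + 1·1 + 4·1; 1·1 + 0·1 + 1·1; 4·1 + 1·1 + 2·1) = (6, 2, 7)
w2 = Lw1 = (1·6 + 1·2 + 4·7; 1·6 + 0·2 + 1·7; 4·6 + 1·2 + 2·7) = (36, 13, 40)
w3 = Lw2 = (209, 76, 237)
Lw3 = (1233, 446, 1386)
w3·Lw3 = 209·1233 + 76·446 + 237·1386 = 620075; w3·w3 = 209·209 + 76·76 + 237·237 = 105626
λ ≈ 620075/105626 = 5.8705

5.8705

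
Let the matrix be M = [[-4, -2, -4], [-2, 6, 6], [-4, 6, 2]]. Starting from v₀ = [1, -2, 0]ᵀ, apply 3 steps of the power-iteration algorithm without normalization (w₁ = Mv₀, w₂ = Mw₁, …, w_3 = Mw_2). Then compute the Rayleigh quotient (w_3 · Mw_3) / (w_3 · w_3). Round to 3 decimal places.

λ ≈ 11.217

w1 = Mv₀ = ((-4)·1 + (-2)·(-2) + (-4)·0; (-2)·1 + 6·(-2) + 6·0; (-4)·1 + 6·(-2) + 2·0) = (0, -14, -16)
w2 = Mw1 = ((-4)·0 + (-2)·(-14) + (-4)·(-16); (-2)·0 + 6·(-14) + 6·(-16); (-4)·0 + 6·(-14) + 2·(-16)) = (92, -180, -116)
w3 = Mw2 = (456, -1960, -1680)
Mw3 = (8816, -22752, -16944)
w3·Mw3 = 456·8816 + (-1960)·(-22752) + (-1680)·(-16944) = 77079936; w3·w3 = 456·456 + (-1960)·(-1960) + (-1680)·(-1680) = 6871936
λ ≈ 77079936/6871936 = 11.217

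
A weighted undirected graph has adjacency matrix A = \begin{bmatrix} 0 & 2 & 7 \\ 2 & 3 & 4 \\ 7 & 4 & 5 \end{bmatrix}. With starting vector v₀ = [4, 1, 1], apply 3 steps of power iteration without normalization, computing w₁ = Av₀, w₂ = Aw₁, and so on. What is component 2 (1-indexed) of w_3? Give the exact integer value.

w1 = Av₀ = (0·4 + 2·1 + 7·1; 2·4 + 3·1 + 4·1; 7·4 + 4·1 + 5·1) = (9, 15, 37)
w2 = Aw1 = (0·9 + 2·15 + 7·37; 2·9 + 3·15 + 4·37; 7·9 + 4·15 + 5·37) = (289, 211, 308)
w3 = Aw2 = (2578, 2443, 4407)
The requested component of w3 is 2443.

2443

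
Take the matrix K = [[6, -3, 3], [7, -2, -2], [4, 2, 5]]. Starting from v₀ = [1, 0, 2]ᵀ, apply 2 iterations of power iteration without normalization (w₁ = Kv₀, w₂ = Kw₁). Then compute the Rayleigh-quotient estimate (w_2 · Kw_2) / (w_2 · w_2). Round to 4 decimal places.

w1 = Kv₀ = (6·1 + (-3)·0 + 3·2; 7·1 + (-2)·0 + (-2)·2; 4·1 + 2·0 + 5·2) = (12, 3, 14)
w2 = Kw1 = (6·12 + (-3)·3 + 3·14; 7·12 + (-2)·3 + (-2)·14; 4·12 + 2·3 + 5·14) = (105, 50, 124)
Kw2 = (852, 387, 1140)
w2·Kw2 = 105·852 + 50·387 + 124·1140 = 250170; w2·w2 = 105·105 + 50·50 + 124·124 = 28901
λ ≈ 250170/28901 = 8.6561

8.6561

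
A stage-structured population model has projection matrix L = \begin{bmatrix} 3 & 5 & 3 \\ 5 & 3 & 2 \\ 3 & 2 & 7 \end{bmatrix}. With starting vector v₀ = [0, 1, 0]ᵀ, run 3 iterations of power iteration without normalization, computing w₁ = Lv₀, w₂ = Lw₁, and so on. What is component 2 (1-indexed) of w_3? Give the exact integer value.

364

w1 = Lv₀ = (5, 3, 2)
w2 = Lw1 = (36, 38, 35)
w3 = Lw2 = (403, 364, 429)
The requested component of w3 is 364.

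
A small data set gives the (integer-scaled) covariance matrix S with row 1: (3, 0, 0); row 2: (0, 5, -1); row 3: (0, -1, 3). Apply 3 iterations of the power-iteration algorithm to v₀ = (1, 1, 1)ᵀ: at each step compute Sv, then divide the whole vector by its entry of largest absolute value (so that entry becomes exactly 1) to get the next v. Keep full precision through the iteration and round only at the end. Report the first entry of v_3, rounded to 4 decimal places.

Sv0 = (3.00000, 4.00000, 2.00000); divide by 4.00000 → v1 = (0.75000, 1.00000, 0.50000)
Sv1 = (2.25000, 4.50000, 0.50000); divide by 4.50000 → v2 = (0.50000, 1.00000, 0.11111)
Sv2 = (1.50000, 4.88889, -0.66667); divide by 4.88889 → v3 = (0.30682, 1.00000, -0.13636)
Requested entry of v3: 27/88 = 0.3068

0.3068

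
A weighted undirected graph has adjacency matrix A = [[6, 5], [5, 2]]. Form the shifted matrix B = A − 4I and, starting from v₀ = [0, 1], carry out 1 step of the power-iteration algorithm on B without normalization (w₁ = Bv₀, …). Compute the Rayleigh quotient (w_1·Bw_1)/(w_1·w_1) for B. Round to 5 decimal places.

-2.00000

B = A − 4I has rows (2, 5); (5, -2)
w1 = Bv₀ = (5, -2)
Bw1 = (0, 29)
w1·Bw1 = -58; w1·w1 = 29; μ ≈ -58/29 = -2.00000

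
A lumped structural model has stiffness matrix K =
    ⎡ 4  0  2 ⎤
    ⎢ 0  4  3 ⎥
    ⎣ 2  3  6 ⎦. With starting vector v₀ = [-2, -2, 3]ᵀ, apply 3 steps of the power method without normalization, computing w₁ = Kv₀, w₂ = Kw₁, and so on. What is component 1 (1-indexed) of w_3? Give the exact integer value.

126

w1 = Kv₀ = (4·(-2) + 0·(-2) + 2·3; 0·(-2) + 4·(-2) + 3·3; 2·(-2) + 3·(-2) + 6·3) = (-2, 1, 8)
w2 = Kw1 = (4·(-2) + 0·1 + 2·8; 0·(-2) + 4·1 + 3·8; 2·(-2) + 3·1 + 6·8) = (8, 28, 47)
w3 = Kw2 = (126, 253, 382)
The requested component of w3 is 126.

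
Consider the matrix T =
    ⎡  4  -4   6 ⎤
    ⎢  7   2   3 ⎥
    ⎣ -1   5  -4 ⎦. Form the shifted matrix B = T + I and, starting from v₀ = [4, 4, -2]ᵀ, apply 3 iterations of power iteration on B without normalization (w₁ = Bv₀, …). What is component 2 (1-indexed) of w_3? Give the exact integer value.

B = T + I has rows (5, -4, 6); (7, 3, 3); (-1, 5, -3)
w1 = Bv₀ = (5·4 + (-4)·4 + 6·(-2); 7·4 + 3·4 + 3·(-2); (-1)·4 + 5·4 + (-3)·(-2)) = (-8, 34, 22)
w2 = Bw1 = (5·(-8) + (-4)·34 + 6·22; 7·(-8) + 3·34 + 3·22; (-1)·(-8) + 5·34 + (-3)·22) = (-44, 112, 112)
w3 = Bw2 = (4, 364, 268)
Requested component of w3: 364

364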